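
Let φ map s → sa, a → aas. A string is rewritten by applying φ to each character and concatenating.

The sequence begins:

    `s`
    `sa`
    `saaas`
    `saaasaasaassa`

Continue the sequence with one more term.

Rewriting the 13 symbols of saaasaasaassa one by one yields sa aas aas aas sa aas aas sa aas aas sa sa aas; concatenated:

saaasaasaassaaasaassaaasaassasaaas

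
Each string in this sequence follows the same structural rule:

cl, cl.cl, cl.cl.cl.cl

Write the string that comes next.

Every step duplicates the string with '.' between the halves.
So the next term is two copies of cl.cl.cl.cl with '.' between the halves.

cl.cl.cl.cl.cl.cl.cl.cl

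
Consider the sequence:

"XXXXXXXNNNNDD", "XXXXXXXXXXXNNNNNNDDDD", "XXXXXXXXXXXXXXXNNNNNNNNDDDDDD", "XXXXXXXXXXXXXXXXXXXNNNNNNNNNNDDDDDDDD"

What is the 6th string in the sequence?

Each string has the form X^{4n+3} N^{2n+2} D^{2n} (n = 1, 2, …).
For term 6, n = 6, so the run lengths are 27, 14, 12.

XXXXXXXXXXXXXXXXXXXXXXXXXXXNNNNNNNNNNNNNNDDDDDDDDDDDD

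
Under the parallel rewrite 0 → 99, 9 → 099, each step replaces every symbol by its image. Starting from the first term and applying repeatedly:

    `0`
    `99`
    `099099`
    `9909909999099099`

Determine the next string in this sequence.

Rewriting the 16 symbols of 9909909999099099 one by one yields 099 099 99 099 099 99 099 099 099 099 99 099 099 99 099 099; concatenated:

09909999099099990990990990999909909999099099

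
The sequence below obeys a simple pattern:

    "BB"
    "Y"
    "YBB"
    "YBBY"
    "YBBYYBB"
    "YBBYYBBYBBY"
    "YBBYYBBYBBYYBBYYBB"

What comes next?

YBBYYBBYBBYYBBYYBBYBBYYBBYBBY

This is a Fibonacci-style word recurrence s(k) = s(k−1)·s(k−2): e.g. Y·BB = YBB.
So term 8 is YBBYYBBYBBYYBBYYBB·YBBYYBBYBBY.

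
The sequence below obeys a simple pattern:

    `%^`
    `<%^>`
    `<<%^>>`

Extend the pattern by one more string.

s(k+1) = <·s(k)·>, so each term gains < as a prefix and > as a suffix.
Applying this once more to <<%^>>:

<<<%^>>>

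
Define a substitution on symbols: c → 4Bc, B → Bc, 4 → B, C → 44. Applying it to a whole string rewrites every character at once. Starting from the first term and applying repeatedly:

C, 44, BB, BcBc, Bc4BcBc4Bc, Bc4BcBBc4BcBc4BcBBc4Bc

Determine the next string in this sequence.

Replace each of the 22 characters of Bc4BcBBc4BcBc4BcBBc4Bc in place — Bc 4Bc B Bc 4Bc Bc Bc 4Bc B Bc 4Bc Bc 4Bc B Bc 4Bc Bc Bc 4Bc B Bc 4Bc — and concatenate.

Bc4BcBBc4BcBcBc4BcBBc4BcBc4BcBBc4BcBcBc4BcBBc4Bc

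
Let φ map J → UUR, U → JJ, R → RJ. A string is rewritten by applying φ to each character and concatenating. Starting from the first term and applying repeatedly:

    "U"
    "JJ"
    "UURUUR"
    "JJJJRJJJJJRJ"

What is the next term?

UURUURUURUURRJUURUURUURUURUURRJUUR

Rewriting each symbol of JJJJRJJJJJRJ: J→UUR, J→UUR, J→UUR, J→UUR, R→RJ, J→UUR, J→UUR, J→UUR, J→UUR, J→UUR, R→RJ, J→UUR, which concatenates to UUR UUR UUR UUR RJ UUR UUR UUR UUR UUR RJ UUR.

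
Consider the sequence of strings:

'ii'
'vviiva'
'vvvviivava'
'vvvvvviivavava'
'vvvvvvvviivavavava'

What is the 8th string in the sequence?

vvvvvvvvvvvvvviivavavavavavava

Every step adds vv to the front and va to the end of the previous string.
From vvvvvvvviivavavava, 3 further steps: vvvvvvvviivavavava → vvvvvvvvvviivavavavava → vvvvvvvvvvvviivavavavavava → (answer).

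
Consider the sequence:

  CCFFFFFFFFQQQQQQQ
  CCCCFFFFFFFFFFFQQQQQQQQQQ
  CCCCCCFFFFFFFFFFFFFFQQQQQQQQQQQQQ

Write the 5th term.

CCCCCCCCCCFFFFFFFFFFFFFFFFFFFFQQQQQQQQQQQQQQQQQQQ

Term n consists of 2n-2 C's, followed by 3n+2 F's, followed by 3n+1 Q's, where the shown terms are n = 2, 3, 4.
Setting n = 6 gives 10, 20, 19 characters in each block.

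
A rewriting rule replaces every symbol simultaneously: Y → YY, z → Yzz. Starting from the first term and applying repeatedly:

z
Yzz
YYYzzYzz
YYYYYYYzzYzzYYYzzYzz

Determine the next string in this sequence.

φ(YYYYYYYzzYzzYYYzzYzz) expands symbol-by-symbol to YY YY YY YY YY YY YY Yzz Yzz YY Yzz Yzz YY YY YY Yzz Yzz YY Yzz Yzz; joining the 20 pieces gives the next term.

YYYYYYYYYYYYYYYzzYzzYYYzzYzzYYYYYYYzzYzzYYYzzYzz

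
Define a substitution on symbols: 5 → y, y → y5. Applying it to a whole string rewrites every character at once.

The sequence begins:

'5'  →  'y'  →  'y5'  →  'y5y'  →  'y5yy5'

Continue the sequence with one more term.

Rewriting each symbol of y5yy5: y→y5, 5→y, y→y5, y→y5, 5→y, which concatenates to y5 y y5 y5 y.

y5yy5y5y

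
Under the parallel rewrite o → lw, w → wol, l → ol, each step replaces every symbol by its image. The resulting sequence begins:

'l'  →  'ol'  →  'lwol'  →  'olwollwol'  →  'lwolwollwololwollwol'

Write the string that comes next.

olwollwolwollwololwollwollwolwollwololwollwol

Replace each of the 20 characters of lwolwollwololwollwol in place — ol wol lw ol wol lw ol ol wol lw ol lw ol wol lw ol ol wol lw ol — and concatenate.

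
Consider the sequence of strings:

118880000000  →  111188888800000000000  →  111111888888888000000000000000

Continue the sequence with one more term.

The n-th term is 2n 1's then 3n 8's then 4n+3 0's (n = 1, 2, …).
For the next term, n = 4, so the run lengths are 8, 12, 19.

111111118888888888880000000000000000000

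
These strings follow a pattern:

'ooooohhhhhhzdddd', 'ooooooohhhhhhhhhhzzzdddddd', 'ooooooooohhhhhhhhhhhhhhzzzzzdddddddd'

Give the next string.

ooooooooooohhhhhhhhhhhhhhhhhhzzzzzzzdddddddddd

Term n consists of 2n+3 o's, followed by 4n+2 h's, followed by 2n-1 z's, followed by 2n+2 d's (n = 1, 2, …).
At n = 4 the blocks have lengths 11, 18, 7, 10.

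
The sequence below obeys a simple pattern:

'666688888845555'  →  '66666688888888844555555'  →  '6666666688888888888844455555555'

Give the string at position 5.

The n-th term is 2n 6's then 3n 8's then n-1 4's then 2n 5's, where the shown terms are n = 2, 3, 4.
At n = 6 the blocks have lengths 12, 18, 5, 12.

66666666666688888888888888888844444555555555555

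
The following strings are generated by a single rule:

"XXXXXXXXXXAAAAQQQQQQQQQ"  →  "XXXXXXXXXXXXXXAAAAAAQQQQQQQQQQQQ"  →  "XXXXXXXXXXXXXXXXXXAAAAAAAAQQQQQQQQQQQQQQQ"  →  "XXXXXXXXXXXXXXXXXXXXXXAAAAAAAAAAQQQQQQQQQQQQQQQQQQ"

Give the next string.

XXXXXXXXXXXXXXXXXXXXXXXXXXAAAAAAAAAAAAQQQQQQQQQQQQQQQQQQQQQ

The n-th term is 4n+2 X's then 2n A's then 3n+3 Q's, where the shown terms are n = 2, 3, 4, 5.
Setting n = 6 gives 26, 12, 21 characters in each block.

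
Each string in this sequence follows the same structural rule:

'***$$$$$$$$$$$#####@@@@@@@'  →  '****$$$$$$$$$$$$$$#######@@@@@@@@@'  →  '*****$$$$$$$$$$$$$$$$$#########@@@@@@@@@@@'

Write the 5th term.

Term n consists of n *'s, followed by 3n+2 $'s, followed by 2n-1 #'s, followed by 2n+1 @'s, where the shown terms are n = 3, 4, 5.
For term 5, n = 7, so the run lengths are 7, 23, 13, 15.

*******$$$$$$$$$$$$$$$$$$$$$$$#############@@@@@@@@@@@@@@@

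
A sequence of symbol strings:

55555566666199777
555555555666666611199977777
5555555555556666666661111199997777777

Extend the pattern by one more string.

Each string has the form 5^{3n+3} 6^{2n+3} 1^{2n-1} 9^{n+1} 7^{2n+1} (n = 1, 2, …).
For the next term, n = 4, so the run lengths are 15, 11, 7, 5, 9.

55555555555555566666666666111111199999777777777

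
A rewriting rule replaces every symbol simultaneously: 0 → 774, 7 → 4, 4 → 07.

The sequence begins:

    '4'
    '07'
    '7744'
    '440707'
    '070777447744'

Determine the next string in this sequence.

77447744440707440707

Expanding 070777447744: 0→774, 7→4, 0→774, 7→4, 7→4, 7→4, 4→07, 4→07, 7→4, 7→4, 4→07, 4→07. Concatenated: 774 4 774 4 4 4 07 07 4 4 07 07.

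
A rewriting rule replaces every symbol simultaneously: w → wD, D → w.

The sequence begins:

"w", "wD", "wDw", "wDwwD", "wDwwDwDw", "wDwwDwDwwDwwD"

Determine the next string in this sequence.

φ(wDwwDwDwwDwwD) expands symbol-by-symbol to wD w wD wD w wD w wD wD w wD wD w; joining the 13 pieces gives the next term.

wDwwDwDwwDwwDwDwwDwDw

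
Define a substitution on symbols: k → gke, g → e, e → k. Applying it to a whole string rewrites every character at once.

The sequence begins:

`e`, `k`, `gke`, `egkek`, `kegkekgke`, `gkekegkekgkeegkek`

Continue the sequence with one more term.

Rewriting the 17 symbols of gkekegkekgkeegkek one by one yields e gke k gke k e gke k gke e gke k k e gke k gke; concatenated:

egkekgkekegkekgkeegkekkegkekgke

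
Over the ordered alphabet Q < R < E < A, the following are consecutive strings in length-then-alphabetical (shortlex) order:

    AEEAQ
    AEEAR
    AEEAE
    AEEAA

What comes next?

Find the rightmost character of AEEAA below A, bump it to the next letter, and reset everything to its right to Q.

AEAQQ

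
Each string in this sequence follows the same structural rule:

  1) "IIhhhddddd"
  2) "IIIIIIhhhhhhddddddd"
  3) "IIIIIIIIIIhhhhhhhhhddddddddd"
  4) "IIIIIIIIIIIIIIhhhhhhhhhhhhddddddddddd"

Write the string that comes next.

IIIIIIIIIIIIIIIIIIhhhhhhhhhhhhhhhddddddddddddd

The n-th term is 4n-2 I's then 3n h's then 2n+3 d's (n = 1, 2, …).
At n = 5 the blocks have lengths 18, 15, 13.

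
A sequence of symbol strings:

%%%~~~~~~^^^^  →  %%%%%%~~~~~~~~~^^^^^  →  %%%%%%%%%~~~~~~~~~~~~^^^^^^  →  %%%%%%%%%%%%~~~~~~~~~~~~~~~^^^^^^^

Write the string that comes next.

%%%%%%%%%%%%%%%~~~~~~~~~~~~~~~~~~^^^^^^^^

Term n consists of 3n %'s, followed by 3n+3 ~'s, followed by n+3 ^'s (n = 1, 2, …).
For the next term, n = 5, so the run lengths are 15, 18, 8.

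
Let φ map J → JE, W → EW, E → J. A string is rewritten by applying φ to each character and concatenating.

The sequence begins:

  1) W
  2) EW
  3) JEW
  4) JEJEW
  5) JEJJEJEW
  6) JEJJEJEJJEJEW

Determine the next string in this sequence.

JEJJEJEJJEJJEJEJJEJEW

Replace each of the 13 characters of JEJJEJEJJEJEW in place — JE J JE JE J JE J JE JE J JE J EW — and concatenate.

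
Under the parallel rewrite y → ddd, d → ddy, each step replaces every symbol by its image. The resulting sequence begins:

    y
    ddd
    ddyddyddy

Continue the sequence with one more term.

ddyddydddddyddydddddyddyddd

Rewriting each symbol of ddyddyddy: d→ddy, d→ddy, y→ddd, d→ddy, d→ddy, y→ddd, d→ddy, d→ddy, y→ddd, which concatenates to ddy ddy ddd ddy ddy ddd ddy ddy ddd.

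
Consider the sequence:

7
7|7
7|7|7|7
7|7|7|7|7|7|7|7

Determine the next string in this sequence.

Every step duplicates the string with '|' between the halves.
So the next term is two copies of 7|7|7|7|7|7|7|7 with '|' between the halves.

7|7|7|7|7|7|7|7|7|7|7|7|7|7|7|7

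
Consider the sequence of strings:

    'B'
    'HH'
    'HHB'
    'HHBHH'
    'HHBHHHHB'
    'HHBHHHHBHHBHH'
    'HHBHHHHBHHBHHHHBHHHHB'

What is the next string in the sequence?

HHBHHHHBHHBHHHHBHHHHBHHBHHHHBHHBHH

From term 3 onward, concatenate the last term with the second-to-last: HH·B = HHB, HHB·HH = HHBHH, …
Continuing: HHBHHHHBHHBHHHHBHHHHB · HHBHHHHBHHBHH gives term 8.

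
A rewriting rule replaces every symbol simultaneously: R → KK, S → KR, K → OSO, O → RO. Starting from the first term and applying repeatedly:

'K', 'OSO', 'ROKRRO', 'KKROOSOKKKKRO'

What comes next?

OSOOSOKKROROKRROOSOOSOOSOOSOKKRO

Replace each of the 13 characters of KKROOSOKKKKRO in place — OSO OSO KK RO RO KR RO OSO OSO OSO OSO KK RO — and concatenate.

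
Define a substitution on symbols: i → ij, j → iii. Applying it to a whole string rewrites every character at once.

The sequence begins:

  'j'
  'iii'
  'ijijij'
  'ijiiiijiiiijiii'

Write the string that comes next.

Replace each of the 15 characters of ijiiiijiiiijiii in place — ij iii ij ij ij ij iii ij ij ij ij iii ij ij ij — and concatenate.

ijiiiijijijijiiiijijijijiiiijijij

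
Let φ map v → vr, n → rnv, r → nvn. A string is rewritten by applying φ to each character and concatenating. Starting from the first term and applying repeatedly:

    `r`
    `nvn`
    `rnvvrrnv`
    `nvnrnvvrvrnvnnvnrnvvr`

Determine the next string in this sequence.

Rewriting the 21 symbols of nvnrnvvrvrnvnnvnrnvvr one by one yields rnv vr rnv nvn rnv vr vr nvn vr nvn rnv vr rnv rnv vr rnv nvn rnv vr vr nvn; concatenated:

rnvvrrnvnvnrnvvrvrnvnvrnvnrnvvrrnvrnvvrrnvnvnrnvvrvrnvn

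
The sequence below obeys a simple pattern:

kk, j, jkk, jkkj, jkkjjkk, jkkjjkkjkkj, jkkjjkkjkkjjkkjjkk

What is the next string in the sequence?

This is a Fibonacci-style word recurrence s(k) = s(k−1)·s(k−2): e.g. j·kk = jkk.
The next term joins jkkjjkkjkkjjkkjjkk and jkkjjkkjkkj.

jkkjjkkjkkjjkkjjkkjkkjjkkjkkj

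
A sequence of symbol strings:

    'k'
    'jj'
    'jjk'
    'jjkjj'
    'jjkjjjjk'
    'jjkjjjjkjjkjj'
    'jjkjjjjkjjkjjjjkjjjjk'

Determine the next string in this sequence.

This is a Fibonacci-style word recurrence s(k) = s(k−1)·s(k−2): e.g. jj·k = jjk.
The next term joins jjkjjjjkjjkjjjjkjjjjk and jjkjjjjkjjkjj.

jjkjjjjkjjkjjjjkjjjjkjjkjjjjkjjkjj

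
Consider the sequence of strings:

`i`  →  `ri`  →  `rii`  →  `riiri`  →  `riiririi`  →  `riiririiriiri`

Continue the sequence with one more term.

Each term (from the third on) is the previous term followed by the one before it: term 3 = ri·i = rii.
Continuing: riiririiriiri · riiririi gives term 7.

riiririiriiririiririi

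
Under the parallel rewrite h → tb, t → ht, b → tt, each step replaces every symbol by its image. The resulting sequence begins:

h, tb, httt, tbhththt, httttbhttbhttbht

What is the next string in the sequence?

Applying the rule to each of the 16 symbols of httttbhttbhttbht gives the pieces tb ht ht ht ht tt tb ht ht tt tb ht ht tt tb ht, which concatenate to the answer.

tbhthththttttbhthttttbhthttttbht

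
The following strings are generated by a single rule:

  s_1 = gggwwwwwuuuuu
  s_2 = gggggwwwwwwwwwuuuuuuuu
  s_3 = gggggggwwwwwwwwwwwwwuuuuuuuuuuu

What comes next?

The n-th term is 2n+1 g's then 4n+1 w's then 3n+2 u's (n = 1, 2, …).
Setting n = 4 gives 9, 17, 14 characters in each block.

gggggggggwwwwwwwwwwwwwwwwwuuuuuuuuuuuuuu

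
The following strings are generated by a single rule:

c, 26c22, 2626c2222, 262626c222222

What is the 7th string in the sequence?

262626262626c222222222222

Each term wraps the previous one in 26 on the left and 22 on the right.
From 262626c222222, 3 further steps: 262626c222222 → 26262626c22222222 → 2626262626c2222222222 → (answer).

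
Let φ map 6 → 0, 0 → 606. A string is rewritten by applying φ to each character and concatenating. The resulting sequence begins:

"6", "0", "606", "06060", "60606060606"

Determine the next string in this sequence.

Rewriting each symbol of 60606060606: 6→0, 0→606, 6→0, 0→606, 6→0, 0→606, 6→0, 0→606, 6→0, 0→606, 6→0, which concatenates to 0 606 0 606 0 606 0 606 0 606 0.

060606060606060606060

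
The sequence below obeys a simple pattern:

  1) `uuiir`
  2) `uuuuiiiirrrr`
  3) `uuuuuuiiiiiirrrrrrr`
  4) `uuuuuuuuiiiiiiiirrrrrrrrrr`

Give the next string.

Each string has the form u^{2n} i^{2n} r^{3n-2} (n = 1, 2, …).
Setting n = 5 gives 10, 10, 13 characters in each block.

uuuuuuuuuuiiiiiiiiiirrrrrrrrrrrrr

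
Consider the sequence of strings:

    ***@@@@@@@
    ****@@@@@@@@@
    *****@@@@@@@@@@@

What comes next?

******@@@@@@@@@@@@@

The n-th term is n *'s then 2n+1 @'s, where the shown terms are n = 3, 4, 5.
Setting n = 6 gives 6, 13 characters in each block.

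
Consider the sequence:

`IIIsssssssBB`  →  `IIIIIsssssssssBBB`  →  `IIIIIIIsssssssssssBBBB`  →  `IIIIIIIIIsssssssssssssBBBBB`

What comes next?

IIIIIIIIIIIsssssssssssssssBBBBBB

Term n consists of 2n-1 I's, followed by 2n+3 s's, followed by n B's, where the shown terms are n = 2, 3, 4, 5.
Setting n = 6 gives 11, 15, 6 characters in each block.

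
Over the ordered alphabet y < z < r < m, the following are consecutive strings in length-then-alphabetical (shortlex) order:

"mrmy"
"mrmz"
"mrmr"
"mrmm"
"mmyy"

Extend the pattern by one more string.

mmyz

The successor of mmyy increments the rightmost position that isn't already m and resets every position after it to y.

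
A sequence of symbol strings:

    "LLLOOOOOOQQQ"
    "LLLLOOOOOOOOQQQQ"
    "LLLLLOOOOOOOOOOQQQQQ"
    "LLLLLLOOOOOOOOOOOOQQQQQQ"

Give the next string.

LLLLLLLOOOOOOOOOOOOOOQQQQQQQ

Each string has the form L^{n} O^{2n} Q^{n}, where the shown terms are n = 3, 4, 5, 6.
Setting n = 7 gives 7, 14, 7 characters in each block.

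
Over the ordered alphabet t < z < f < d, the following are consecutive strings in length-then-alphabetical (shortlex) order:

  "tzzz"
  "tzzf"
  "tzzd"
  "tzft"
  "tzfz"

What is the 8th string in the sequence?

tzdt

Continuing the enumeration 3 steps past tzfz: tzfz → tzff → tzfd → (answer).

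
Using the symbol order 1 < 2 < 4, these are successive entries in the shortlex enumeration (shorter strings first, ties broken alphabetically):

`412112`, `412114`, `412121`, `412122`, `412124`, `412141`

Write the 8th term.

412144

Continuing the enumeration 2 steps past 412141: 412141 → 412142 → (answer).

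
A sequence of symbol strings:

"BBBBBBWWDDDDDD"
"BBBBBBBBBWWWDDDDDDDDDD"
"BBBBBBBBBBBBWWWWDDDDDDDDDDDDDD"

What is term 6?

BBBBBBBBBBBBBBBBBBBBBWWWWWWWDDDDDDDDDDDDDDDDDDDDDDDDDD

Reading off run lengths: B runs 6, 9, 12; W runs 2, 3, 4; D runs 6, 10, 14 — each is linear in n, where the shown terms are n = 2, 3, 4.
At n = 7 the blocks have lengths 21, 7, 26.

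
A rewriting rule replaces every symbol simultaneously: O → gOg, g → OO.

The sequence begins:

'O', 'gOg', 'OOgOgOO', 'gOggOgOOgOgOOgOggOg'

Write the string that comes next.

Applying the rule to each of the 19 symbols of gOggOgOOgOgOOgOggOg gives the pieces OO gOg OO OO gOg OO gOg gOg OO gOg OO gOg gOg OO gOg OO OO gOg OO, which concatenate to the answer.

OOgOgOOOOgOgOOgOggOgOOgOgOOgOggOgOOgOgOOOOgOgOO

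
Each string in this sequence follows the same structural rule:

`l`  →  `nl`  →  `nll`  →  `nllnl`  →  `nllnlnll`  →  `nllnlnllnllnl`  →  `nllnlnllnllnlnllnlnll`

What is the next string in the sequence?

nllnlnllnllnlnllnlnllnllnlnllnllnl

Each term (from the third on) is the previous term followed by the one before it: term 3 = nl·l = nll.
The next term joins nllnlnllnllnlnllnlnll and nllnlnllnllnl.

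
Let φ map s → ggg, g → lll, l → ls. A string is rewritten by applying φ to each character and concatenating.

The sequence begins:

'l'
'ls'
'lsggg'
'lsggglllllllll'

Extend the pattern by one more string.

lsgggllllllllllslslslslslslslsls

Replace each of the 14 characters of lsggglllllllll in place — ls ggg lll lll lll ls ls ls ls ls ls ls ls ls — and concatenate.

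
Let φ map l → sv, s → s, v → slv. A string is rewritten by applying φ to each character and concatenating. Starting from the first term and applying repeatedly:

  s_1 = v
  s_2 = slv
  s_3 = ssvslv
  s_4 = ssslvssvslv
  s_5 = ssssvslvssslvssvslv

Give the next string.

ssssslvssvslvssssvslvssslvssvslv

Replace each of the 19 characters of ssssvslvssslvssvslv in place — s s s s slv s sv slv s s s sv slv s s slv s sv slv — and concatenate.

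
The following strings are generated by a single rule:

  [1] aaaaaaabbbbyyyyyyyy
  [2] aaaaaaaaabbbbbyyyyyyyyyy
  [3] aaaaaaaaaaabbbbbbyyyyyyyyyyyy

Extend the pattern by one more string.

Each string has the form a^{2n+1} b^{n+1} y^{2n+2}, where the shown terms are n = 3, 4, 5.
For the next term, n = 6, so the run lengths are 13, 7, 14.

aaaaaaaaaaaaabbbbbbbyyyyyyyyyyyyyy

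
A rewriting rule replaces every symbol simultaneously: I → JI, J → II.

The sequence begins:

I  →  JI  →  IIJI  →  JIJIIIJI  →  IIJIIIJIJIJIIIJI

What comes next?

Rewriting the 16 symbols of IIJIIIJIJIJIIIJI one by one yields JI JI II JI JI JI II JI II JI II JI JI JI II JI; concatenated:

JIJIIIJIJIJIIIJIIIJIIIJIJIJIIIJI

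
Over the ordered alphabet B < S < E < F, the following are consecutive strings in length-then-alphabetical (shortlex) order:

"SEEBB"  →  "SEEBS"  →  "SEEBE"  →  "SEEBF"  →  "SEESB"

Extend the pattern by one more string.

SEESS

The successor of SEESB increments the rightmost position that isn't already F and resets every position after it to B.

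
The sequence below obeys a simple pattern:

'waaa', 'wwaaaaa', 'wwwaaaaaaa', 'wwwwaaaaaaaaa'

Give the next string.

wwwwwaaaaaaaaaaa

Reading off run lengths: w runs 1, 2, 3, 4; a runs 3, 5, 7, 9 — each is linear in n (n = 1, 2, …).
At n = 5 the blocks have lengths 5, 11.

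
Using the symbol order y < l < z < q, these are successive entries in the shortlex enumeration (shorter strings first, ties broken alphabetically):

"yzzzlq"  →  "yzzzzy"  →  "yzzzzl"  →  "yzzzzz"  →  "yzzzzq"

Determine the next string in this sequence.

Find the rightmost character of yzzzzq below q, bump it to the next letter, and reset everything to its right to y.

yzzzqy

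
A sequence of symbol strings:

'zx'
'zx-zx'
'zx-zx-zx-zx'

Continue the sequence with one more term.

s(k+1) = s(k)·-·s(k) — each term doubles the last with '-' between the halves.
So the next term is two copies of zx-zx-zx-zx with '-' between the halves.

zx-zx-zx-zx-zx-zx-zx-zx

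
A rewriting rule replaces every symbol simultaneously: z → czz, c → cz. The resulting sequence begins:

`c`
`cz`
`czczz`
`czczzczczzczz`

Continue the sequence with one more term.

Rewriting the 13 symbols of czczzczczzczz one by one yields cz czz cz czz czz cz czz cz czz czz cz czz czz; concatenated:

czczzczczzczzczczzczczzczzczczzczz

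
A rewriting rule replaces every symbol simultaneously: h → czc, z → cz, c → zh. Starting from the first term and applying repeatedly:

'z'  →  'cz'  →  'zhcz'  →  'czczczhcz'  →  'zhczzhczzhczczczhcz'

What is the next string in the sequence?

czczczhczczczczhczczczczhczzhczzhczczczhcz

φ(zhczzhczzhczczczhcz) expands symbol-by-symbol to cz czc zh cz cz czc zh cz cz czc zh cz zh cz zh cz czc zh cz; joining the 19 pieces gives the next term.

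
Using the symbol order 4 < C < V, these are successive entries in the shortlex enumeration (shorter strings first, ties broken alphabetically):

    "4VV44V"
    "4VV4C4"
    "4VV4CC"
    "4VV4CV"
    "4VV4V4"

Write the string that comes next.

Find the rightmost character of 4VV4V4 below V, bump it to the next letter, and reset everything to its right to 4.

4VV4VC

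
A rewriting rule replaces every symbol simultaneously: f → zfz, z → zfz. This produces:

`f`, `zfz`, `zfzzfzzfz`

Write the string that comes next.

zfzzfzzfzzfzzfzzfzzfzzfzzfz

Apply φ to zfzzfzzfz symbol by symbol: z→zfz, f→zfz, z→zfz, z→zfz, f→zfz, z→zfz, z→zfz, f→zfz, z→zfz; joined: zfz zfz zfz zfz zfz zfz zfz zfz zfz.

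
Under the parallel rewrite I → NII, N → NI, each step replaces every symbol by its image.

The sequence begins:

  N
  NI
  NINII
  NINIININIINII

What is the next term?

Applying the rule to each of the 13 symbols of NINIININIINII gives the pieces NI NII NI NII NII NI NII NI NII NII NI NII NII, which concatenate to the answer.

NINIININIINIININIININIINIININIINII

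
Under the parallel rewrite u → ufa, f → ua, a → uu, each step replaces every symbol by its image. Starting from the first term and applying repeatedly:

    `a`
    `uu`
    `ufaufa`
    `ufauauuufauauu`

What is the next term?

ufauauuufauuufaufaufauauuufauuufaufa

φ(ufauauuufauauu) expands symbol-by-symbol to ufa ua uu ufa uu ufa ufa ufa ua uu ufa uu ufa ufa; joining the 14 pieces gives the next term.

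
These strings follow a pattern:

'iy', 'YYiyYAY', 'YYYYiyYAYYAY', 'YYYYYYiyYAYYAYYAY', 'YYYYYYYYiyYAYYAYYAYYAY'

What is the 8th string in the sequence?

s(k+1) = YY·s(k)·YAY, so each term gains YY as a prefix and YAY as a suffix.
From YYYYYYYYiyYAYYAYYAYYAY, 3 further steps: YYYYYYYYiyYAYYAYYAYYAY → YYYYYYYYYYiyYAYYAYYAYYAYYAY → YYYYYYYYYYYYiyYAYYAYYAYYAYYAYYAY → (answer).

YYYYYYYYYYYYYYiyYAYYAYYAYYAYYAYYAYYAY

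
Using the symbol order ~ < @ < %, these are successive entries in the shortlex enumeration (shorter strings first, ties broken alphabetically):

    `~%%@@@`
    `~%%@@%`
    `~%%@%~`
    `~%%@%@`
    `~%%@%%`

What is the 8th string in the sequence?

~%%%~%

Continuing the enumeration 3 steps past ~%%@%%: ~%%@%% → ~%%%~~ → ~%%%~@ → (answer).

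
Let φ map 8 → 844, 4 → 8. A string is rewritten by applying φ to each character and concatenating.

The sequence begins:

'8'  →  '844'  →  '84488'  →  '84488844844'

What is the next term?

844888448448448884488

Rewriting each symbol of 84488844844: 8→844, 4→8, 4→8, 8→844, 8→844, 8→844, 4→8, 4→8, 8→844, 4→8, 4→8, which concatenates to 844 8 8 844 844 844 8 8 844 8 8.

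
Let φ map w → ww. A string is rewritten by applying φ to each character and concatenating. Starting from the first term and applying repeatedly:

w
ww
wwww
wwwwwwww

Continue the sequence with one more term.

wwwwwwwwwwwwwwww

Rewriting each symbol of wwwwwwww: w→ww, w→ww, w→ww, w→ww, w→ww, w→ww, w→ww, w→ww, which concatenates to ww ww ww ww ww ww ww ww.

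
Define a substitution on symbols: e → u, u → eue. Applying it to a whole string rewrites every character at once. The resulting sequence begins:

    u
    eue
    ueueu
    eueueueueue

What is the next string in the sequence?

ueueueueueueueueueueu

Expanding eueueueueue: e→u, u→eue, e→u, u→eue, e→u, u→eue, e→u, u→eue, e→u, u→eue, e→u. Concatenated: u eue u eue u eue u eue u eue u.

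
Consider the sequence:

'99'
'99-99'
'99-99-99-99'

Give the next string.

Each string is two copies of the previous one joined by '-'.
Doubling 99-99-99-99 with '-' between the halves:

99-99-99-99-99-99-99-99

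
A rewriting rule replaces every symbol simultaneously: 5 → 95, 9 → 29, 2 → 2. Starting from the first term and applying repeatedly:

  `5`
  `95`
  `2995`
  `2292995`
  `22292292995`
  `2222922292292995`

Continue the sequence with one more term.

2222292222922292292995

φ(2222922292292995) expands symbol-by-symbol to 2 2 2 2 29 2 2 2 29 2 2 29 2 29 29 95; joining the 16 pieces gives the next term.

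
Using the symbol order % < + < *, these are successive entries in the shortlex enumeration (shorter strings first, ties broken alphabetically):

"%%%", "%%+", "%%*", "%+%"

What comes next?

The successor of %+% increments the rightmost position that isn't already * and resets every position after it to %.

%++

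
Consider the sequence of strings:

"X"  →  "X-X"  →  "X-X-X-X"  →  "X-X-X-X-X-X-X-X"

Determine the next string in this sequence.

Each string is two copies of the previous one joined by '-'.
One more doubling of X-X-X-X-X-X-X-X gives the answer.

X-X-X-X-X-X-X-X-X-X-X-X-X-X-X-X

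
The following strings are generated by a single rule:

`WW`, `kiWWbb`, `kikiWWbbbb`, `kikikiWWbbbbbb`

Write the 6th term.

kikikikikiWWbbbbbbbbbb

s(k+1) = ki·s(k)·bb, so each term gains ki as a prefix and bb as a suffix.
From kikikiWWbbbbbb, 2 further steps: kikikiWWbbbbbb → kikikikiWWbbbbbbbb → (answer).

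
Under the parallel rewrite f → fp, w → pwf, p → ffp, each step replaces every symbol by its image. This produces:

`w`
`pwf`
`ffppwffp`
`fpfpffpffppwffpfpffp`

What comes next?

Rewriting the 20 symbols of fpfpffpffppwffpfpffp one by one yields fp ffp fp ffp fp fp ffp fp fp ffp ffp pwf fp fp ffp fp ffp fp fp ffp; concatenated:

fpffpfpffpfpfpffpfpfpffpffppwffpfpffpfpffpfpfpffp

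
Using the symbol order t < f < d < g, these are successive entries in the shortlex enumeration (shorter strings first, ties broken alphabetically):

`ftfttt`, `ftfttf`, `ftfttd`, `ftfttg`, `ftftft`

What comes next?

Find the rightmost character of ftftft below g, bump it to the next letter, and reset everything to its right to t.

ftftff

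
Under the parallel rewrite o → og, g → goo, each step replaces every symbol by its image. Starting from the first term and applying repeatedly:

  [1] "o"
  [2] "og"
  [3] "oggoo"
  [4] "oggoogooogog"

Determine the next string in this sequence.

Expanding oggoogooogog: o→og, g→goo, g→goo, o→og, o→og, g→goo, o→og, o→og, o→og, g→goo, o→og, g→goo. Concatenated: og goo goo og og goo og og og goo og goo.

oggoogooogoggooogogoggoooggoo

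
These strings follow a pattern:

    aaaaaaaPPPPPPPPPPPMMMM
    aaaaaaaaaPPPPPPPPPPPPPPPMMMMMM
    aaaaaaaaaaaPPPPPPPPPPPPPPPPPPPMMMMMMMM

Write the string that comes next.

Each string has the form a^{2n+3} P^{4n+3} M^{2n}, where the shown terms are n = 2, 3, 4.
Setting n = 5 gives 13, 23, 10 characters in each block.

aaaaaaaaaaaaaPPPPPPPPPPPPPPPPPPPPPPPMMMMMMMMMM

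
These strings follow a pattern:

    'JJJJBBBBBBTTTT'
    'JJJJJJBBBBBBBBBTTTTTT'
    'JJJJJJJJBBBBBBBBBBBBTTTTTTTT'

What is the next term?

Reading off run lengths: J runs 4, 6, 8; B runs 6, 9, 12; T runs 4, 6, 8 — each is linear in n, where the shown terms are n = 2, 3, 4.
Setting n = 5 gives 10, 15, 10 characters in each block.

JJJJJJJJJJBBBBBBBBBBBBBBBTTTTTTTTTT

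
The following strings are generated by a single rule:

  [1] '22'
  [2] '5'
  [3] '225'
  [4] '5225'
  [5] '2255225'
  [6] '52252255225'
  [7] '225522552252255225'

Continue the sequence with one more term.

52252255225225522552252255225

Each term (from the third on) is the two preceding terms concatenated in order: term 3 = 22·5 = 225.
Continuing: 52252255225 · 225522552252255225 gives term 8.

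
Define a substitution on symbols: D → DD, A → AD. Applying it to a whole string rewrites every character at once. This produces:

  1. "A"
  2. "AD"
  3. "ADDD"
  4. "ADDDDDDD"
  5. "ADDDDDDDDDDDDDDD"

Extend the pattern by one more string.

ADDDDDDDDDDDDDDDDDDDDDDDDDDDDDDD

φ(ADDDDDDDDDDDDDDD) expands symbol-by-symbol to AD DD DD DD DD DD DD DD DD DD DD DD DD DD DD DD; joining the 16 pieces gives the next term.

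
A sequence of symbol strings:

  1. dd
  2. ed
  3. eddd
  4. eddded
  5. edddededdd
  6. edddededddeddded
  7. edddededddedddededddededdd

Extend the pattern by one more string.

edddededddedddededddededddedddededddeddded

Each term (from the third on) is the previous term followed by the one before it: term 3 = ed·dd = eddd.
The next term joins edddededddedddededddededdd and edddededddeddded.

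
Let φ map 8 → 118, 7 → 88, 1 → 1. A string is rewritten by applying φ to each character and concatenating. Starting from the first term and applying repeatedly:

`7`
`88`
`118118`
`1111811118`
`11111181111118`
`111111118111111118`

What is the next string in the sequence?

Replace each of the 18 characters of 111111118111111118 in place — 1 1 1 1 1 1 1 1 118 1 1 1 1 1 1 1 1 118 — and concatenate.

1111111111811111111118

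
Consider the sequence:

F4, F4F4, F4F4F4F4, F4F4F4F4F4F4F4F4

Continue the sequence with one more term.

s(k+1) = s(k)·s(k) — each term doubles the last.
Doubling F4F4F4F4F4F4F4F4:

F4F4F4F4F4F4F4F4F4F4F4F4F4F4F4F4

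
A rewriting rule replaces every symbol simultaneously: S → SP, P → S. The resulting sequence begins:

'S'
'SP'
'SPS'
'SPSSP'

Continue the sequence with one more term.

SPSSPSPS

Expanding SPSSP: S→SP, P→S, S→SP, S→SP, P→S. Concatenated: SP S SP SP S.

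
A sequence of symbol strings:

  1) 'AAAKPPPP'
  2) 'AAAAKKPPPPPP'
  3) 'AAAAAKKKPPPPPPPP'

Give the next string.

AAAAAAKKKKPPPPPPPPPP

Each string has the form A^{n+1} K^{n-1} P^{2n}, where the shown terms are n = 2, 3, 4.
For the next term, n = 5, so the run lengths are 6, 4, 10.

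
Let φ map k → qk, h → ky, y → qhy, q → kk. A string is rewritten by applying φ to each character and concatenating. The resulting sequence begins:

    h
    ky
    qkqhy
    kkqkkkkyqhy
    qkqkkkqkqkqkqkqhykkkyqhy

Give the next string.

φ(qkqkkkqkqkqkqkqhykkkyqhy) expands symbol-by-symbol to kk qk kk qk qk qk kk qk kk qk kk qk kk qk kk ky qhy qk qk qk qhy kk ky qhy; joining the 24 pieces gives the next term.

kkqkkkqkqkqkkkqkkkqkkkqkkkqkkkkyqhyqkqkqkqhykkkyqhy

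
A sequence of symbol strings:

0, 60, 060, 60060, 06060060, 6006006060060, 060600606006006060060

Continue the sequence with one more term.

This is a Fibonacci-style word recurrence s(k) = s(k−2)·s(k−1): e.g. 0·60 = 060.
The next term joins 6006006060060 and 060600606006006060060.

6006006060060060600606006006060060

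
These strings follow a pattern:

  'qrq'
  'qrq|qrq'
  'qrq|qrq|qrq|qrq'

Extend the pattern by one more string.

qrq|qrq|qrq|qrq|qrq|qrq|qrq|qrq

Every step duplicates the string with '|' between the halves.
So the next term is two copies of qrq|qrq|qrq|qrq with '|' between the halves.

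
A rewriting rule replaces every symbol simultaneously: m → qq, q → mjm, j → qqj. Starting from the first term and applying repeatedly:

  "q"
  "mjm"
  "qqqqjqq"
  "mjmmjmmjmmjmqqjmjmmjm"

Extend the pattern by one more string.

Rewriting the 21 symbols of mjmmjmmjmmjmqqjmjmmjm one by one yields qq qqj qq qq qqj qq qq qqj qq qq qqj qq mjm mjm qqj qq qqj qq qq qqj qq; concatenated:

qqqqjqqqqqqjqqqqqqjqqqqqqjqqmjmmjmqqjqqqqjqqqqqqjqq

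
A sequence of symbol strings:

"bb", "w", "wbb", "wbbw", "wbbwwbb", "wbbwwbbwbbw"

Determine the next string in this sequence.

This is a Fibonacci-style word recurrence s(k) = s(k−1)·s(k−2): e.g. w·bb = wbb.
So term 7 is wbbwwbbwbbw·wbbwwbb.

wbbwwbbwbbwwbbwwbb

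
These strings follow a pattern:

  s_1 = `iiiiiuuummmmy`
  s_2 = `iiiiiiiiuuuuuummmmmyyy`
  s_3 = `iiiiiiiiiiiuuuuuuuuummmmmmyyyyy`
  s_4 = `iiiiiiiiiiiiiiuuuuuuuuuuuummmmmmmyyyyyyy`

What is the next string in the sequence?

iiiiiiiiiiiiiiiiiuuuuuuuuuuuuuuummmmmmmmyyyyyyyyy

Each string has the form i^{3n+2} u^{3n} m^{n+3} y^{2n-1} (n = 1, 2, …).
Setting n = 5 gives 17, 15, 8, 9 characters in each block.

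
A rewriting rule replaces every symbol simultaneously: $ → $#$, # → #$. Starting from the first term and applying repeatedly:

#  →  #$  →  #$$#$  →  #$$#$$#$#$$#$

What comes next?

Applying the rule to each of the 13 symbols of #$$#$$#$#$$#$ gives the pieces #$ $#$ $#$ #$ $#$ $#$ #$ $#$ #$ $#$ $#$ #$ $#$, which concatenate to the answer.

#$$#$$#$#$$#$$#$#$$#$#$$#$$#$#$$#$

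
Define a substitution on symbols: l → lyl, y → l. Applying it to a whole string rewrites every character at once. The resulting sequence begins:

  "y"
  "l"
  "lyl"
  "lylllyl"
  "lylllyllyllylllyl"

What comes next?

Rewriting the 17 symbols of lylllyllyllylllyl one by one yields lyl l lyl lyl lyl l lyl lyl l lyl lyl l lyl lyl lyl l lyl; concatenated:

lylllyllyllylllyllylllyllylllyllyllylllyl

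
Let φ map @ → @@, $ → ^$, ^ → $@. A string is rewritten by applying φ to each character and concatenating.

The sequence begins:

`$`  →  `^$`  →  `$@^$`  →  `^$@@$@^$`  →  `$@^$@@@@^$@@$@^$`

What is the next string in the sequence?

Applying the rule to each of the 16 symbols of $@^$@@@@^$@@$@^$ gives the pieces ^$ @@ $@ ^$ @@ @@ @@ @@ $@ ^$ @@ @@ ^$ @@ $@ ^$, which concatenate to the answer.

^$@@$@^$@@@@@@@@$@^$@@@@^$@@$@^$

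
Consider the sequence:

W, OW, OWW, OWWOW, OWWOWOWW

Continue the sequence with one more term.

From term 3 onward, concatenate the last term with the second-to-last: OW·W = OWW, OWW·OW = OWWOW, …
Continuing: OWWOWOWW · OWWOW gives term 6.

OWWOWOWWOWWOW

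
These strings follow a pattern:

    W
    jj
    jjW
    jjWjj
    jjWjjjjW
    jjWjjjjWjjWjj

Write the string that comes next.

jjWjjjjWjjWjjjjWjjjjW

This is a Fibonacci-style word recurrence s(k) = s(k−1)·s(k−2): e.g. jj·W = jjW.
The next term joins jjWjjjjWjjWjj and jjWjjjjW.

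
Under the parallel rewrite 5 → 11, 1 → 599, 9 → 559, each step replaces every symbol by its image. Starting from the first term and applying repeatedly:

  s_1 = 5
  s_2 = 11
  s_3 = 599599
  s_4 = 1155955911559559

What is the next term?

Replace each of the 16 characters of 1155955911559559 in place — 599 599 11 11 559 11 11 559 599 599 11 11 559 11 11 559 — and concatenate.

5995991111559111155959959911115591111559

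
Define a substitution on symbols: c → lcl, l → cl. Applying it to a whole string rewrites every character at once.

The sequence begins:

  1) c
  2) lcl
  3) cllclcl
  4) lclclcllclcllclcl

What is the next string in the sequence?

Replace each of the 17 characters of lclclcllclcllclcl in place — cl lcl cl lcl cl lcl cl cl lcl cl lcl cl cl lcl cl lcl cl — and concatenate.

cllclcllclcllclclcllclcllclclcllclcllclcl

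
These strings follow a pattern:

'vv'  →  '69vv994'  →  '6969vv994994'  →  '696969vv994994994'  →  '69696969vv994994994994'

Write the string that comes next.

s(k+1) = 69·s(k)·994, so each term gains 69 as a prefix and 994 as a suffix.
Applying this once more to 69696969vv994994994994:

6969696969vv994994994994994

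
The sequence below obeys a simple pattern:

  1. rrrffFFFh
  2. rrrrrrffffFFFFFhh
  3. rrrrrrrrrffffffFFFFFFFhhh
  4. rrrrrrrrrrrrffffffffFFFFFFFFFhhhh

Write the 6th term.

Each string has the form r^{3n} f^{2n} F^{2n+1} h^{n} (n = 1, 2, …).
Setting n = 6 gives 18, 12, 13, 6 characters in each block.

rrrrrrrrrrrrrrrrrrffffffffffffFFFFFFFFFFFFFhhhhhh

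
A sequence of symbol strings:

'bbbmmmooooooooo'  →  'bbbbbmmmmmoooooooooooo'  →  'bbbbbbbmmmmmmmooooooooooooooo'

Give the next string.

bbbbbbbbbmmmmmmmmmoooooooooooooooooo

Each string has the form b^{2n-1} m^{2n-1} o^{3n+3}, where the shown terms are n = 2, 3, 4.
Setting n = 5 gives 9, 9, 18 characters in each block.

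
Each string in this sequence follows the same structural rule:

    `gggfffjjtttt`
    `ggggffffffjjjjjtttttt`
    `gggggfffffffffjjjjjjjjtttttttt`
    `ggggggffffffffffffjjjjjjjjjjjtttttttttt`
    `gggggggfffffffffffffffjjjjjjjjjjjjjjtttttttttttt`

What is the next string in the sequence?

ggggggggffffffffffffffffffjjjjjjjjjjjjjjjjjtttttttttttttt

The n-th term is n+2 g's then 3n f's then 3n-1 j's then 2n+2 t's (n = 1, 2, …).
Setting n = 6 gives 8, 18, 17, 14 characters in each block.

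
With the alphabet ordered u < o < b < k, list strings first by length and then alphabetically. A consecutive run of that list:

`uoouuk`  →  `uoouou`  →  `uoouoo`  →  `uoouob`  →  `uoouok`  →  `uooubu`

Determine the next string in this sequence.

Find the rightmost character of uooubu below k, bump it to the next letter, and reset everything to its right to u.

uooubo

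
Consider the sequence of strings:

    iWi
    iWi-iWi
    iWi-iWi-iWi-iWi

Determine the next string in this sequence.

Every step duplicates the string with '-' between the halves.
One more doubling of iWi-iWi-iWi-iWi gives the answer.

iWi-iWi-iWi-iWi-iWi-iWi-iWi-iWi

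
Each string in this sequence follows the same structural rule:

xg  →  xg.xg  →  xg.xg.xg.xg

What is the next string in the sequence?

xg.xg.xg.xg.xg.xg.xg.xg

Every step duplicates the string with '.' between the halves.
One more doubling of xg.xg.xg.xg gives the answer.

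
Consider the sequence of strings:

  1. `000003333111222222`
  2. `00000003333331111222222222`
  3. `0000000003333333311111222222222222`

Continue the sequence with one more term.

000000000003333333333111111222222222222222

The n-th term is 2n+1 0's then 2n 3's then n+1 1's then 3n 2's, where the shown terms are n = 2, 3, 4.
At n = 5 the blocks have lengths 11, 10, 6, 15.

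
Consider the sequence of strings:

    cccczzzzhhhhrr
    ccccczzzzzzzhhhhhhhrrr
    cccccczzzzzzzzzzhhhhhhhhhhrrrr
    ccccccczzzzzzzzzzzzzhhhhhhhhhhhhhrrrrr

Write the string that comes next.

Term n consists of n+2 c's, followed by 3n-2 z's, followed by 3n-2 h's, followed by n r's, where the shown terms are n = 2, 3, 4, 5.
Setting n = 6 gives 8, 16, 16, 6 characters in each block.

cccccccczzzzzzzzzzzzzzzzhhhhhhhhhhhhhhhhrrrrrr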